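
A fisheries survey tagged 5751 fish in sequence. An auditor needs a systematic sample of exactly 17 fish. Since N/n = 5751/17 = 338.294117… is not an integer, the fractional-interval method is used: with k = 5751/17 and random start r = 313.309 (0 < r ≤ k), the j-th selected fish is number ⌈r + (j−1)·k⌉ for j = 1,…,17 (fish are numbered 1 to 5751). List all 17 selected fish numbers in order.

314, 652, 990, 1329, 1667, 2005, 2344, 2682, 3020, 3358, 3697, 4035, 4373, 4712, 5050, 5388, 5727

j=1: r + 0k = 313.309 → ⌈·⌉ = 314
j=2: r + 1k = 651.603117… → ⌈·⌉ = 652
j=3: r + 2k = 989.897235… → ⌈·⌉ = 990
j=4: r + 3k = 1328.191352… → ⌈·⌉ = 1329
j=5: r + 4k = 1666.485470… → ⌈·⌉ = 1667
j=6: r + 5k = 2004.779588… → ⌈·⌉ = 2005
j=7: r + 6k = 2343.073705… → ⌈·⌉ = 2344
j=8: r + 7k = 2681.367823… → ⌈·⌉ = 2682
j=9: r + 8k = 3019.661941… → ⌈·⌉ = 3020
j=10: r + 9k = 3357.956058… → ⌈·⌉ = 3358
j=11: r + 10k = 3696.250176… → ⌈·⌉ = 3697
j=12: r + 11k = 4034.544294… → ⌈·⌉ = 4035
j=13: r + 12k = 4372.838411… → ⌈·⌉ = 4373
j=14: r + 13k = 4711.132529… → ⌈·⌉ = 4712
j=15: r + 14k = 5049.426647… → ⌈·⌉ = 5050
j=16: r + 15k = 5387.720764… → ⌈·⌉ = 5388
j=17: r + 16k = 5726.014882… → ⌈·⌉ = 5727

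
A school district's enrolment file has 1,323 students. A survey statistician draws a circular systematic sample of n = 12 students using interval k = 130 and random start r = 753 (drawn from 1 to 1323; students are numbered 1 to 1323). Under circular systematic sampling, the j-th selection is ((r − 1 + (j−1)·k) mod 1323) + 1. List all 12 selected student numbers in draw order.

Selection 1: 753
Selection 2: 753 + 130 = 883
Selection 3: 883 + 130 = 1013
Selection 4: 1013 + 130 = 1143
Selection 5: 1143 + 130 = 1273
Selection 6: 1273 + 130 = 1403 → 1403 − 1323 = 80
Selection 7: 80 + 130 = 210
Selection 8: 210 + 130 = 340
Selection 9: 340 + 130 = 470
Selection 10: 470 + 130 = 600
Selection 11: 600 + 130 = 730
Selection 12: 730 + 130 = 860

753, 883, 1013, 1143, 1273, 80, 210, 340, 470, 600, 730, 860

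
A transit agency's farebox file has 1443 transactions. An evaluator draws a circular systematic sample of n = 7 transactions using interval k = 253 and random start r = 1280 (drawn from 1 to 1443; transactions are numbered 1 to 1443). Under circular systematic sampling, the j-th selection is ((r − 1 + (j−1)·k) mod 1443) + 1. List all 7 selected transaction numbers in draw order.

Selection 1: 1280
Selection 2: 1280 + 253 = 1533 → 1533 − 1443 = 90
Selection 3: 90 + 253 = 343
Selection 4: 343 + 253 = 596
Selection 5: 596 + 253 = 849
Selection 6: 849 + 253 = 1102
Selection 7: 1102 + 253 = 1355

1280, 90, 343, 596, 849, 1102, 1355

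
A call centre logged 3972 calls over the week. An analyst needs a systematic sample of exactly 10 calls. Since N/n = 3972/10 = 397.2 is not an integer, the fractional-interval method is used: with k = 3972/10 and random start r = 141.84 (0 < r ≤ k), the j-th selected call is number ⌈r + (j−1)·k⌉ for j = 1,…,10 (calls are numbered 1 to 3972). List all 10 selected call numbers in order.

j=1: r + 0k = 141.84 → ⌈·⌉ = 142
j=2: r + 1k = 539.04 → ⌈·⌉ = 540
j=3: r + 2k = 936.24 → ⌈·⌉ = 937
j=4: r + 3k = 1333.44 → ⌈·⌉ = 1334
j=5: r + 4k = 1730.64 → ⌈·⌉ = 1731
j=6: r + 5k = 2127.84 → ⌈·⌉ = 2128
j=7: r + 6k = 2525.04 → ⌈·⌉ = 2526
j=8: r + 7k = 2922.24 → ⌈·⌉ = 2923
j=9: r + 8k = 3319.44 → ⌈·⌉ = 3320
j=10: r + 9k = 3716.64 → ⌈·⌉ = 3717

142, 540, 937, 1334, 1731, 2128, 2526, 2923, 3320, 3717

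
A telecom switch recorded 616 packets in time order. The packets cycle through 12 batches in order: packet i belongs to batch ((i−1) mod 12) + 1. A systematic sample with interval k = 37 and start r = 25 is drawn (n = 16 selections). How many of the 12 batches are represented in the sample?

Consecutive selections differ by k = 37, so their batch numbers differ by 37 mod 12 = 1.
gcd(37, 12) = 1, so the sample visits 12/1 = 12 distinct residues mod 12.
Start 25 is batch 1; the batches hit are 1, 2, 3, 4, 5, 6, 7, 8, 9, 10, 11, 12.

12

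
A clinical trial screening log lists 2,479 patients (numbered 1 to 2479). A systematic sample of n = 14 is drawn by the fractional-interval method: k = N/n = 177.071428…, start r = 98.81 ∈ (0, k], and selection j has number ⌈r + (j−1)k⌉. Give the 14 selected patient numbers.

99, 276, 453, 631, 808, 985, 1162, 1339, 1516, 1693, 1870, 2047, 2224, 2401

j=1: r + 0k = 98.81 → ⌈·⌉ = 99
j=2: r + 1k = 275.881428… → ⌈·⌉ = 276
j=3: r + 2k = 452.952857… → ⌈·⌉ = 453
j=4: r + 3k = 630.024285… → ⌈·⌉ = 631
j=5: r + 4k = 807.095714… → ⌈·⌉ = 808
j=6: r + 5k = 984.167142… → ⌈·⌉ = 985
j=7: r + 6k = 1161.238571… → ⌈·⌉ = 1162
j=8: r + 7k = 1338.31 → ⌈·⌉ = 1339
j=9: r + 8k = 1515.381428… → ⌈·⌉ = 1516
j=10: r + 9k = 1692.452857… → ⌈·⌉ = 1693
j=11: r + 10k = 1869.524285… → ⌈·⌉ = 1870
j=12: r + 11k = 2046.595714… → ⌈·⌉ = 2047
j=13: r + 12k = 2223.667142… → ⌈·⌉ = 2224
j=14: r + 13k = 2400.738571… → ⌈·⌉ = 2401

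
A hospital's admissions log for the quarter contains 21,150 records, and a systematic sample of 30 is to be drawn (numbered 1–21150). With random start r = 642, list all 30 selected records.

k = N/n = 21150/30 = 705
record 1: 642
record 2: 642 + 705 = 1347
record 3: 1347 + 705 = 2052
record 4: 2052 + 705 = 2757
record 5: 2757 + 705 = 3462
record 6: 3462 + 705 = 4167
record 7: 4167 + 705 = 4872
record 8: 4872 + 705 = 5577
record 9: 5577 + 705 = 6282
record 10: 6282 + 705 = 6987
record 11: 6987 + 705 = 7692
record 12: 7692 + 705 = 8397
record 13: 8397 + 705 = 9102
record 14: 9102 + 705 = 9807
record 15: 9807 + 705 = 10512
record 16: 10512 + 705 = 11217
record 17: 11217 + 705 = 11922
record 18: 11922 + 705 = 12627
record 19: 12627 + 705 = 13332
record 20: 13332 + 705 = 14037
record 21: 14037 + 705 = 14742
record 22: 14742 + 705 = 15447
record 23: 15447 + 705 = 16152
record 24: 16152 + 705 = 16857
record 25: 16857 + 705 = 17562
record 26: 17562 + 705 = 18267
record 27: 18267 + 705 = 18972
record 28: 18972 + 705 = 19677
record 29: 19677 + 705 = 20382
record 30: 20382 + 705 = 21087

642, 1347, 2052, 2757, 3462, 4167, 4872, 5577, 6282, 6987, 7692, 8397, 9102, 9807, 10512, 11217, 11922, 12627, 13332, 14037, 14742, 15447, 16152, 16857, 17562, 18267, 18972, 19677, 20382, 21087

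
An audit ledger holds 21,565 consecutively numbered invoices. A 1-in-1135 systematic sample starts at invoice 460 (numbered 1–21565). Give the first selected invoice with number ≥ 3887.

5000

k = 1135
Steps past start: ⌈(3887 − 460)/1135⌉ = ⌈3427/1135⌉ = 4
Selected invoice: 460 + 4×1135 = 5000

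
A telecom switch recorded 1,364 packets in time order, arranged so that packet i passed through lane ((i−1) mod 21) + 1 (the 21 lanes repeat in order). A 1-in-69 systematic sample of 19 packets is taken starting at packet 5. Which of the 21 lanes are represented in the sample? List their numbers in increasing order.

2, 5, 8, 11, 14, 17, 20

Consecutive selections differ by k = 69, so their lane numbers differ by 69 mod 21 = 6.
gcd(69, 21) = 3, so the sample visits 21/3 = 7 distinct residues mod 21.
Start 5 is lane 5; the lanes hit are 2, 5, 8, 11, 14, 17, 20.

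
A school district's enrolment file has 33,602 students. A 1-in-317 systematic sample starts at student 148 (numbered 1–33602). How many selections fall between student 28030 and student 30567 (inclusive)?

8

k = 317
First selection ≥ 28030: 148 + ⌈(28030−148)/317⌉·317 = 148 + 88×317 = 28044
Last selection ≤ 30567: 148 + ⌊(30567−148)/317⌋·317 = 148 + 95×317 = 30263
Count = 95 − 88 + 1 = 8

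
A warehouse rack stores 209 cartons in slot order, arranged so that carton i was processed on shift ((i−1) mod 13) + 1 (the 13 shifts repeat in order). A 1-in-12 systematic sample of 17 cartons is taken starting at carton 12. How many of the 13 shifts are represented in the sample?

Consecutive selections differ by k = 12, so their shift numbers differ by 12 mod 13 = 12.
gcd(12, 13) = 1, so the sample visits 13/1 = 13 distinct residues mod 13.
Start 12 is shift 12; the shifts hit are 1, 2, 3, 4, 5, 6, 7, 8, 9, 10, 11, 12, 13.

13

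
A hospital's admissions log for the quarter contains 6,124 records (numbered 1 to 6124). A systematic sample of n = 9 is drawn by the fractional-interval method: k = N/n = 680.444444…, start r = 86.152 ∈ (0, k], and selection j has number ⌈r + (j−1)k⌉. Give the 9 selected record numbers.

87, 767, 1448, 2128, 2808, 3489, 4169, 4850, 5530

j=1: r + 0k = 86.152 → ⌈·⌉ = 87
j=2: r + 1k = 766.596444… → ⌈·⌉ = 767
j=3: r + 2k = 1447.040888… → ⌈·⌉ = 1448
j=4: r + 3k = 2127.485333… → ⌈·⌉ = 2128
j=5: r + 4k = 2807.929777… → ⌈·⌉ = 2808
j=6: r + 5k = 3488.374222… → ⌈·⌉ = 3489
j=7: r + 6k = 4168.818666… → ⌈·⌉ = 4169
j=8: r + 7k = 4849.263111… → ⌈·⌉ = 4850
j=9: r + 8k = 5529.707555… → ⌈·⌉ = 5530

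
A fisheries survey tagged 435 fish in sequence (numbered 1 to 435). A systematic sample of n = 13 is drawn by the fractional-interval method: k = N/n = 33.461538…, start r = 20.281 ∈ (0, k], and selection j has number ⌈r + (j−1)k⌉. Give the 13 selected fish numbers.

21, 54, 88, 121, 155, 188, 222, 255, 288, 322, 355, 389, 422

j=1: r + 0k = 20.281 → ⌈·⌉ = 21
j=2: r + 1k = 53.742538… → ⌈·⌉ = 54
j=3: r + 2k = 87.204076… → ⌈·⌉ = 88
j=4: r + 3k = 120.665615… → ⌈·⌉ = 121
j=5: r + 4k = 154.127153… → ⌈·⌉ = 155
j=6: r + 5k = 187.588692… → ⌈·⌉ = 188
j=7: r + 6k = 221.050230… → ⌈·⌉ = 222
j=8: r + 7k = 254.511769… → ⌈·⌉ = 255
j=9: r + 8k = 287.973307… → ⌈·⌉ = 288
j=10: r + 9k = 321.434846… → ⌈·⌉ = 322
j=11: r + 10k = 354.896384… → ⌈·⌉ = 355
j=12: r + 11k = 388.357923… → ⌈·⌉ = 389
j=13: r + 12k = 421.819461… → ⌈·⌉ = 422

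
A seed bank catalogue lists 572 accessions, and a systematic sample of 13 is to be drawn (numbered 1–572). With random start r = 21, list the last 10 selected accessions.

k = N/n = 572/13 = 44
4th selection = 21 + 3×44 = 153
5th: 153 + 44 = 197
6th: 197 + 44 = 241
7th: 241 + 44 = 285
8th: 285 + 44 = 329
9th: 329 + 44 = 373
10th: 373 + 44 = 417
11th: 417 + 44 = 461
12th: 461 + 44 = 505
13th: 505 + 44 = 549

153, 197, 241, 285, 329, 373, 417, 461, 505, 549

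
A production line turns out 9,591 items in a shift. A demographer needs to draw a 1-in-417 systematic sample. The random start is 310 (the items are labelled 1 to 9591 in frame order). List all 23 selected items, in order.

310, 727, 1144, 1561, 1978, 2395, 2812, 3229, 3646, 4063, 4480, 4897, 5314, 5731, 6148, 6565, 6982, 7399, 7816, 8233, 8650, 9067, 9484

item 1: 310
item 2: 310 + 417 = 727
item 3: 727 + 417 = 1144
item 4: 1144 + 417 = 1561
item 5: 1561 + 417 = 1978
item 6: 1978 + 417 = 2395
item 7: 2395 + 417 = 2812
item 8: 2812 + 417 = 3229
item 9: 3229 + 417 = 3646
item 10: 3646 + 417 = 4063
item 11: 4063 + 417 = 4480
item 12: 4480 + 417 = 4897
item 13: 4897 + 417 = 5314
item 14: 5314 + 417 = 5731
item 15: 5731 + 417 = 6148
item 16: 6148 + 417 = 6565
item 17: 6565 + 417 = 6982
item 18: 6982 + 417 = 7399
item 19: 7399 + 417 = 7816
item 20: 7816 + 417 = 8233
item 21: 8233 + 417 = 8650
item 22: 8650 + 417 = 9067
item 23: 9067 + 417 = 9484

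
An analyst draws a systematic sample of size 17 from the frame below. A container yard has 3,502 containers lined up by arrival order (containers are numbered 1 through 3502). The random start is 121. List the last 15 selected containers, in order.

k = N/n = 3502/17 = 206
3rd selection = 121 + 2×206 = 533
4th: 533 + 206 = 739
5th: 739 + 206 = 945
6th: 945 + 206 = 1151
7th: 1151 + 206 = 1357
8th: 1357 + 206 = 1563
9th: 1563 + 206 = 1769
10th: 1769 + 206 = 1975
11th: 1975 + 206 = 2181
12th: 2181 + 206 = 2387
13th: 2387 + 206 = 2593
14th: 2593 + 206 = 2799
15th: 2799 + 206 = 3005
16th: 3005 + 206 = 3211
17th: 3211 + 206 = 3417

533, 739, 945, 1151, 1357, 1563, 1769, 1975, 2181, 2387, 2593, 2799, 3005, 3211, 3417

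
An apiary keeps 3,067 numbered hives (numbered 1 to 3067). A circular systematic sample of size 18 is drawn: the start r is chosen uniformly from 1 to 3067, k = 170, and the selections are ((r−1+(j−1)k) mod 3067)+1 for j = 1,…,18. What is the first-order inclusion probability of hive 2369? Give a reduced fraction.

18/3067

For each position j, as r ranges over 1…3067 the j-th selection hits every hive exactly once, so hive 2369 is selected for exactly 18 of the 3067 starts.
Inclusion probability = 18/3067.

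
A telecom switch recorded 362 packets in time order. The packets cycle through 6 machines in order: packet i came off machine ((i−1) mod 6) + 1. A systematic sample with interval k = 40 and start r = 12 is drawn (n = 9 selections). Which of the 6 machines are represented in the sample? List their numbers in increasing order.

2, 4, 6

Consecutive selections differ by k = 40, so their machine numbers differ by 40 mod 6 = 4.
gcd(40, 6) = 2, so the sample visits 6/2 = 3 distinct residues mod 6.
Start 12 is machine 6; the machines hit are 2, 4, 6.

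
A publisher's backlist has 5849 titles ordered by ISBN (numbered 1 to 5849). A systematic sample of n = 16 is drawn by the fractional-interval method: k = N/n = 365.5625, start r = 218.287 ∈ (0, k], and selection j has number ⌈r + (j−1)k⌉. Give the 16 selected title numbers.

219, 584, 950, 1315, 1681, 2047, 2412, 2778, 3143, 3509, 3874, 4240, 4606, 4971, 5337, 5702

j=1: r + 0k = 218.287 → ⌈·⌉ = 219
j=2: r + 1k = 583.8495 → ⌈·⌉ = 584
j=3: r + 2k = 949.412 → ⌈·⌉ = 950
j=4: r + 3k = 1314.9745 → ⌈·⌉ = 1315
j=5: r + 4k = 1680.537 → ⌈·⌉ = 1681
j=6: r + 5k = 2046.0995 → ⌈·⌉ = 2047
j=7: r + 6k = 2411.662 → ⌈·⌉ = 2412
j=8: r + 7k = 2777.2245 → ⌈·⌉ = 2778
j=9: r + 8k = 3142.787 → ⌈·⌉ = 3143
j=10: r + 9k = 3508.3495 → ⌈·⌉ = 3509
j=11: r + 10k = 3873.912 → ⌈·⌉ = 3874
j=12: r + 11k = 4239.4745 → ⌈·⌉ = 4240
j=13: r + 12k = 4605.037 → ⌈·⌉ = 4606
j=14: r + 13k = 4970.5995 → ⌈·⌉ = 4971
j=15: r + 14k = 5336.162 → ⌈·⌉ = 5337
j=16: r + 15k = 5701.7245 → ⌈·⌉ = 5702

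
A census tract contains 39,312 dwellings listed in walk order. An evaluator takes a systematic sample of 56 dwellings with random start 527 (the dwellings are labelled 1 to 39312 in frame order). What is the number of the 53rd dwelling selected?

k = 39312/56 = 702
53rd selection = r + (53−1)·k = 527 + 52×702 = 527 + 36504 = 37031

37031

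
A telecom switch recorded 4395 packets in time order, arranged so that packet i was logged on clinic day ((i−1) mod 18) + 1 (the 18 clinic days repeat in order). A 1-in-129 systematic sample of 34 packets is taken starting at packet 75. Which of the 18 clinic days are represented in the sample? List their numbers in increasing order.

3, 6, 9, 12, 15, 18

Consecutive selections differ by k = 129, so their clinic day numbers differ by 129 mod 18 = 3.
gcd(129, 18) = 3, so the sample visits 18/3 = 6 distinct residues mod 18.
Start 75 is clinic day 3; the clinic days hit are 3, 6, 9, 12, 15, 18.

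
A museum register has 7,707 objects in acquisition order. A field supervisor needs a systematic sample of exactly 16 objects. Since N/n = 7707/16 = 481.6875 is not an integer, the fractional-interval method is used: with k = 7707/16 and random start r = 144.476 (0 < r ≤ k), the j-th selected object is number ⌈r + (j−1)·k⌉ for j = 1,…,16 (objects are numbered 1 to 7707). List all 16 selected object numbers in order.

j=1: r + 0k = 144.476 → ⌈·⌉ = 145
j=2: r + 1k = 626.1635 → ⌈·⌉ = 627
j=3: r + 2k = 1107.851 → ⌈·⌉ = 1108
j=4: r + 3k = 1589.5385 → ⌈·⌉ = 1590
j=5: r + 4k = 2071.226 → ⌈·⌉ = 2072
j=6: r + 5k = 2552.9135 → ⌈·⌉ = 2553
j=7: r + 6k = 3034.601 → ⌈·⌉ = 3035
j=8: r + 7k = 3516.2885 → ⌈·⌉ = 3517
j=9: r + 8k = 3997.976 → ⌈·⌉ = 3998
j=10: r + 9k = 4479.6635 → ⌈·⌉ = 4480
j=11: r + 10k = 4961.351 → ⌈·⌉ = 4962
j=12: r + 11k = 5443.0385 → ⌈·⌉ = 5444
j=13: r + 12k = 5924.726 → ⌈·⌉ = 5925
j=14: r + 13k = 6406.4135 → ⌈·⌉ = 6407
j=15: r + 14k = 6888.101 → ⌈·⌉ = 6889
j=16: r + 15k = 7369.7885 → ⌈·⌉ = 7370

145, 627, 1108, 1590, 2072, 2553, 3035, 3517, 3998, 4480, 4962, 5444, 5925, 6407, 6889, 7370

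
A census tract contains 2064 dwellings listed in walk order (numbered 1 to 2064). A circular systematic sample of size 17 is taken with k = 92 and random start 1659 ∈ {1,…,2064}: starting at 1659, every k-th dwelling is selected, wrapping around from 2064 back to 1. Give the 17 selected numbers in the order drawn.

Selection 1: 1659
Selection 2: 1659 + 92 = 1751
Selection 3: 1751 + 92 = 1843
Selection 4: 1843 + 92 = 1935
Selection 5: 1935 + 92 = 2027
Selection 6: 2027 + 92 = 2119 → 2119 − 2064 = 55
Selection 7: 55 + 92 = 147
Selection 8: 147 + 92 = 239
Selection 9: 239 + 92 = 331
Selection 10: 331 + 92 = 423
Selection 11: 423 + 92 = 515
Selection 12: 515 + 92 = 607
Selection 13: 607 + 92 = 699
Selection 14: 699 + 92 = 791
Selection 15: 791 + 92 = 883
Selection 16: 883 + 92 = 975
Selection 17: 975 + 92 = 1067

1659, 1751, 1843, 1935, 2027, 55, 147, 239, 331, 423, 515, 607, 699, 791, 883, 975, 1067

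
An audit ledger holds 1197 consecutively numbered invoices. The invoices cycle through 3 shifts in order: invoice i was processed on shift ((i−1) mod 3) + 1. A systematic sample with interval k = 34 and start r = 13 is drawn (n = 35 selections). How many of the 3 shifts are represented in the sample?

Consecutive selections differ by k = 34, so their shift numbers differ by 34 mod 3 = 1.
gcd(34, 3) = 1, so the sample visits 3/1 = 3 distinct residues mod 3.
Start 13 is shift 1; the shifts hit are 1, 2, 3.

3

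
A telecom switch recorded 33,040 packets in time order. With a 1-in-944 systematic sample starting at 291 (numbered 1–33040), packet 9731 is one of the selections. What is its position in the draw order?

11

k = 944
position = (9731 − 291)/944 + 1 = 9440/944 + 1 = 10 + 1 = 11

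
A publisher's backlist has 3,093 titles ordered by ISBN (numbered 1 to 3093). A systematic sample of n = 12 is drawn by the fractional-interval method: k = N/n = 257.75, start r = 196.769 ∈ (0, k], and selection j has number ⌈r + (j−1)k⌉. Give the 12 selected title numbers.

197, 455, 713, 971, 1228, 1486, 1744, 2002, 2259, 2517, 2775, 3033

j=1: r + 0k = 196.769 → ⌈·⌉ = 197
j=2: r + 1k = 454.519 → ⌈·⌉ = 455
j=3: r + 2k = 712.269 → ⌈·⌉ = 713
j=4: r + 3k = 970.019 → ⌈·⌉ = 971
j=5: r + 4k = 1227.769 → ⌈·⌉ = 1228
j=6: r + 5k = 1485.519 → ⌈·⌉ = 1486
j=7: r + 6k = 1743.269 → ⌈·⌉ = 1744
j=8: r + 7k = 2001.019 → ⌈·⌉ = 2002
j=9: r + 8k = 2258.769 → ⌈·⌉ = 2259
j=10: r + 9k = 2516.519 → ⌈·⌉ = 2517
j=11: r + 10k = 2774.269 → ⌈·⌉ = 2775
j=12: r + 11k = 3032.019 → ⌈·⌉ = 3033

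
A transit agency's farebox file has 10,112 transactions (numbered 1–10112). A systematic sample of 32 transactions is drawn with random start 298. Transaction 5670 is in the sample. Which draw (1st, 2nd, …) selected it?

18

k = 10112/32 = 316
position = (5670 − 298)/316 + 1 = 5372/316 + 1 = 17 + 1 = 18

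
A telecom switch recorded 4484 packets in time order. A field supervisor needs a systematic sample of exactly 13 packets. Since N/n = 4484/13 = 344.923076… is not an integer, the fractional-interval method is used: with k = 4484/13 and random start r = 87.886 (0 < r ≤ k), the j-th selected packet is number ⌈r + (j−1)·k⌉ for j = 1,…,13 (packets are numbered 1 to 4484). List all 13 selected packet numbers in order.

j=1: r + 0k = 87.886 → ⌈·⌉ = 88
j=2: r + 1k = 432.809076… → ⌈·⌉ = 433
j=3: r + 2k = 777.732153… → ⌈·⌉ = 778
j=4: r + 3k = 1122.655230… → ⌈·⌉ = 1123
j=5: r + 4k = 1467.578307… → ⌈·⌉ = 1468
j=6: r + 5k = 1812.501384… → ⌈·⌉ = 1813
j=7: r + 6k = 2157.424461… → ⌈·⌉ = 2158
j=8: r + 7k = 2502.347538… → ⌈·⌉ = 2503
j=9: r + 8k = 2847.270615… → ⌈·⌉ = 2848
j=10: r + 9k = 3192.193692… → ⌈·⌉ = 3193
j=11: r + 10k = 3537.116769… → ⌈·⌉ = 3538
j=12: r + 11k = 3882.039846… → ⌈·⌉ = 3883
j=13: r + 12k = 4226.962923… → ⌈·⌉ = 4227

88, 433, 778, 1123, 1468, 1813, 2158, 2503, 2848, 3193, 3538, 3883, 4227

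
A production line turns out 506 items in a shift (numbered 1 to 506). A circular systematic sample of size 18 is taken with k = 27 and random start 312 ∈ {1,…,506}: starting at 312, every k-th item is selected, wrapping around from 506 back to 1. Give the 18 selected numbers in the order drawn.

Selection 1: 312
Selection 2: 312 + 27 = 339
Selection 3: 339 + 27 = 366
Selection 4: 366 + 27 = 393
Selection 5: 393 + 27 = 420
Selection 6: 420 + 27 = 447
Selection 7: 447 + 27 = 474
Selection 8: 474 + 27 = 501
Selection 9: 501 + 27 = 528 → 528 − 506 = 22
Selection 10: 22 + 27 = 49
Selection 11: 49 + 27 = 76
Selection 12: 76 + 27 = 103
Selection 13: 103 + 27 = 130
Selection 14: 130 + 27 = 157
Selection 15: 157 + 27 = 184
Selection 16: 184 + 27 = 211
Selection 17: 211 + 27 = 238
Selection 18: 238 + 27 = 265

312, 339, 366, 393, 420, 447, 474, 501, 22, 49, 76, 103, 130, 157, 184, 211, 238, 265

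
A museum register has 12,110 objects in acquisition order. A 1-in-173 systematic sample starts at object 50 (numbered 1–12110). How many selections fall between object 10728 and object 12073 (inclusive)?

8

k = 173
First selection ≥ 10728: 50 + ⌈(10728−50)/173⌉·173 = 50 + 62×173 = 10776
Last selection ≤ 12073: 50 + ⌊(12073−50)/173⌋·173 = 50 + 69×173 = 11987
Count = 69 − 62 + 1 = 8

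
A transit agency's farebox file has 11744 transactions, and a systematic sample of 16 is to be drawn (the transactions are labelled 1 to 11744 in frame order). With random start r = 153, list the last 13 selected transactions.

2355, 3089, 3823, 4557, 5291, 6025, 6759, 7493, 8227, 8961, 9695, 10429, 11163

k = N/n = 11744/16 = 734
4th selection = 153 + 3×734 = 2355
5th: 2355 + 734 = 3089
6th: 3089 + 734 = 3823
7th: 3823 + 734 = 4557
8th: 4557 + 734 = 5291
9th: 5291 + 734 = 6025
10th: 6025 + 734 = 6759
11th: 6759 + 734 = 7493
12th: 7493 + 734 = 8227
13th: 8227 + 734 = 8961
14th: 8961 + 734 = 9695
15th: 9695 + 734 = 10429
16th: 10429 + 734 = 11163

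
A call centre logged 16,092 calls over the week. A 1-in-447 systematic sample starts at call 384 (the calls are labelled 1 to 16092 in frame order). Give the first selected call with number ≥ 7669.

7983

k = 447
Steps past start: ⌈(7669 − 384)/447⌉ = ⌈7285/447⌉ = 17
Selected call: 384 + 17×447 = 7983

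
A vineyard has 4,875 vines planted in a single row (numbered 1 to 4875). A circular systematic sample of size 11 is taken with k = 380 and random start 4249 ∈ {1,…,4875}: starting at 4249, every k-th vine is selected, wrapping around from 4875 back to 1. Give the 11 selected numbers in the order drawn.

4249, 4629, 134, 514, 894, 1274, 1654, 2034, 2414, 2794, 3174

Selection 1: 4249
Selection 2: 4249 + 380 = 4629
Selection 3: 4629 + 380 = 5009 → 5009 − 4875 = 134
Selection 4: 134 + 380 = 514
Selection 5: 514 + 380 = 894
Selection 6: 894 + 380 = 1274
Selection 7: 1274 + 380 = 1654
Selection 8: 1654 + 380 = 2034
Selection 9: 2034 + 380 = 2414
Selection 10: 2414 + 380 = 2794
Selection 11: 2794 + 380 = 3174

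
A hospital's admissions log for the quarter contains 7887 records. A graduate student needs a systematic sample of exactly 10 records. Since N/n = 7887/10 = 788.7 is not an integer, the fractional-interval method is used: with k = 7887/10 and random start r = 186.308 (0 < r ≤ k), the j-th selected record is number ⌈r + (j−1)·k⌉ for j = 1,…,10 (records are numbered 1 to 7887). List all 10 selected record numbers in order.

187, 976, 1764, 2553, 3342, 4130, 4919, 5708, 6496, 7285

j=1: r + 0k = 186.308 → ⌈·⌉ = 187
j=2: r + 1k = 975.008 → ⌈·⌉ = 976
j=3: r + 2k = 1763.708 → ⌈·⌉ = 1764
j=4: r + 3k = 2552.408 → ⌈·⌉ = 2553
j=5: r + 4k = 3341.108 → ⌈·⌉ = 3342
j=6: r + 5k = 4129.808 → ⌈·⌉ = 4130
j=7: r + 6k = 4918.508 → ⌈·⌉ = 4919
j=8: r + 7k = 5707.208 → ⌈·⌉ = 5708
j=9: r + 8k = 6495.908 → ⌈·⌉ = 6496
j=10: r + 9k = 7284.608 → ⌈·⌉ = 7285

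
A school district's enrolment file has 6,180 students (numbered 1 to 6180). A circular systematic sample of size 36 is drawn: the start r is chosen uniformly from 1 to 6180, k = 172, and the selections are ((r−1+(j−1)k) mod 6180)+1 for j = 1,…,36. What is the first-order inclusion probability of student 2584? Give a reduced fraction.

3/515

For each position j, as r ranges over 1…6180 the j-th selection hits every student exactly once, so student 2584 is selected for exactly 36 of the 6180 starts.
Inclusion probability = 36/6180 = 3/515.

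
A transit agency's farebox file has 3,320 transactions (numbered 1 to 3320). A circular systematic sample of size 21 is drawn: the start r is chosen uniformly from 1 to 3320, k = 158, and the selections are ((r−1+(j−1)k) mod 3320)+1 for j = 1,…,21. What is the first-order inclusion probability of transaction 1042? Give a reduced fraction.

For each position j, as r ranges over 1…3320 the j-th selection hits every transaction exactly once, so transaction 1042 is selected for exactly 21 of the 3320 starts.
Inclusion probability = 21/3320.

21/3320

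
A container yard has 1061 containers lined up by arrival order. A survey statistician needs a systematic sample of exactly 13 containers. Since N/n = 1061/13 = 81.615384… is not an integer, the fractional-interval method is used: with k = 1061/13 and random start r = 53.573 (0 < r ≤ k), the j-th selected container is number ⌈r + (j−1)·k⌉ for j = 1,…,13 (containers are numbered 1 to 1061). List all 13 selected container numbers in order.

54, 136, 217, 299, 381, 462, 544, 625, 707, 789, 870, 952, 1033

j=1: r + 0k = 53.573 → ⌈·⌉ = 54
j=2: r + 1k = 135.188384… → ⌈·⌉ = 136
j=3: r + 2k = 216.803769… → ⌈·⌉ = 217
j=4: r + 3k = 298.419153… → ⌈·⌉ = 299
j=5: r + 4k = 380.034538… → ⌈·⌉ = 381
j=6: r + 5k = 461.649923… → ⌈·⌉ = 462
j=7: r + 6k = 543.265307… → ⌈·⌉ = 544
j=8: r + 7k = 624.880692… → ⌈·⌉ = 625
j=9: r + 8k = 706.496076… → ⌈·⌉ = 707
j=10: r + 9k = 788.111461… → ⌈·⌉ = 789
j=11: r + 10k = 869.726846… → ⌈·⌉ = 870
j=12: r + 11k = 951.342230… → ⌈·⌉ = 952
j=13: r + 12k = 1032.957615… → ⌈·⌉ = 1033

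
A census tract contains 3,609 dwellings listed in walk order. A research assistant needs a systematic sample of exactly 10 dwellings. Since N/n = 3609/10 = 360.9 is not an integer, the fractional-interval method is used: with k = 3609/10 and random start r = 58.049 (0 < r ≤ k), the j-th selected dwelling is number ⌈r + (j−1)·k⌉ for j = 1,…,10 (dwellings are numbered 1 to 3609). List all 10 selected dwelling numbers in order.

59, 419, 780, 1141, 1502, 1863, 2224, 2585, 2946, 3307

j=1: r + 0k = 58.049 → ⌈·⌉ = 59
j=2: r + 1k = 418.949 → ⌈·⌉ = 419
j=3: r + 2k = 779.849 → ⌈·⌉ = 780
j=4: r + 3k = 1140.749 → ⌈·⌉ = 1141
j=5: r + 4k = 1501.649 → ⌈·⌉ = 1502
j=6: r + 5k = 1862.549 → ⌈·⌉ = 1863
j=7: r + 6k = 2223.449 → ⌈·⌉ = 2224
j=8: r + 7k = 2584.349 → ⌈·⌉ = 2585
j=9: r + 8k = 2945.249 → ⌈·⌉ = 2946
j=10: r + 9k = 3306.149 → ⌈·⌉ = 3307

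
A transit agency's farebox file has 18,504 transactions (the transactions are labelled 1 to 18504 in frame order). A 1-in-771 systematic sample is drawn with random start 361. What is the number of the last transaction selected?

18094

k = 771
24th selection = r + (24−1)·k = 361 + 23×771 = 361 + 17733 = 18094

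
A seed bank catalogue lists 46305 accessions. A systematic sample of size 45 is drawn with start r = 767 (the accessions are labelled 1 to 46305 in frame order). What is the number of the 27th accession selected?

27521

k = 46305/45 = 1029
27th selection = r + (27−1)·k = 767 + 26×1029 = 767 + 26754 = 27521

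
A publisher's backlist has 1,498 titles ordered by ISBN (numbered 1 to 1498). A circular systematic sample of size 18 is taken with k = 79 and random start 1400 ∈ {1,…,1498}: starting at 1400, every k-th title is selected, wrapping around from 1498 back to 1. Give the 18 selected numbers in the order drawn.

1400, 1479, 60, 139, 218, 297, 376, 455, 534, 613, 692, 771, 850, 929, 1008, 1087, 1166, 1245

Selection 1: 1400
Selection 2: 1400 + 79 = 1479
Selection 3: 1479 + 79 = 1558 → 1558 − 1498 = 60
Selection 4: 60 + 79 = 139
Selection 5: 139 + 79 = 218
Selection 6: 218 + 79 = 297
Selection 7: 297 + 79 = 376
Selection 8: 376 + 79 = 455
Selection 9: 455 + 79 = 534
Selection 10: 534 + 79 = 613
Selection 11: 613 + 79 = 692
Selection 12: 692 + 79 = 771
Selection 13: 771 + 79 = 850
Selection 14: 850 + 79 = 929
Selection 15: 929 + 79 = 1008
Selection 16: 1008 + 79 = 1087
Selection 17: 1087 + 79 = 1166
Selection 18: 1166 + 79 = 1245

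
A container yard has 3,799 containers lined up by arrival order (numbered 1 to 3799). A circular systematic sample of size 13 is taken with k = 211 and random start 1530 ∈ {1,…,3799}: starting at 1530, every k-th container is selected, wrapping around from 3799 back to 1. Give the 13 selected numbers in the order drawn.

Selection 1: 1530
Selection 2: 1530 + 211 = 1741
Selection 3: 1741 + 211 = 1952
Selection 4: 1952 + 211 = 2163
Selection 5: 2163 + 211 = 2374
Selection 6: 2374 + 211 = 2585
Selection 7: 2585 + 211 = 2796
Selection 8: 2796 + 211 = 3007
Selection 9: 3007 + 211 = 3218
Selection 10: 3218 + 211 = 3429
Selection 11: 3429 + 211 = 3640
Selection 12: 3640 + 211 = 3851 → 3851 − 3799 = 52
Selection 13: 52 + 211 = 263

1530, 1741, 1952, 2163, 2374, 2585, 2796, 3007, 3218, 3429, 3640, 52, 263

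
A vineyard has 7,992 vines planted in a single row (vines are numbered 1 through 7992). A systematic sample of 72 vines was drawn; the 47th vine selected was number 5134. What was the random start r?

k = 7992/72 = 111
r = 5134 − (47−1)×111 = 5134 − 5106 = 28

28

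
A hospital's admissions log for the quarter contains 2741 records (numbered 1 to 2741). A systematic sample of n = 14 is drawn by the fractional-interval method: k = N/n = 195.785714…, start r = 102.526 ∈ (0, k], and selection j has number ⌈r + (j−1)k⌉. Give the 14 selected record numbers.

103, 299, 495, 690, 886, 1082, 1278, 1474, 1669, 1865, 2061, 2257, 2452, 2648

j=1: r + 0k = 102.526 → ⌈·⌉ = 103
j=2: r + 1k = 298.311714… → ⌈·⌉ = 299
j=3: r + 2k = 494.097428… → ⌈·⌉ = 495
j=4: r + 3k = 689.883142… → ⌈·⌉ = 690
j=5: r + 4k = 885.668857… → ⌈·⌉ = 886
j=6: r + 5k = 1081.454571… → ⌈·⌉ = 1082
j=7: r + 6k = 1277.240285… → ⌈·⌉ = 1278
j=8: r + 7k = 1473.026 → ⌈·⌉ = 1474
j=9: r + 8k = 1668.811714… → ⌈·⌉ = 1669
j=10: r + 9k = 1864.597428… → ⌈·⌉ = 1865
j=11: r + 10k = 2060.383142… → ⌈·⌉ = 2061
j=12: r + 11k = 2256.168857… → ⌈·⌉ = 2257
j=13: r + 12k = 2451.954571… → ⌈·⌉ = 2452
j=14: r + 13k = 2647.740285… → ⌈·⌉ = 2648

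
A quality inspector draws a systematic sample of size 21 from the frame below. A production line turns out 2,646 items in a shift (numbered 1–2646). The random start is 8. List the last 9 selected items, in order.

k = N/n = 2646/21 = 126
13th selection = 8 + 12×126 = 1520
14th: 1520 + 126 = 1646
15th: 1646 + 126 = 1772
16th: 1772 + 126 = 1898
17th: 1898 + 126 = 2024
18th: 2024 + 126 = 2150
19th: 2150 + 126 = 2276
20th: 2276 + 126 = 2402
21st: 2402 + 126 = 2528

1520, 1646, 1772, 1898, 2024, 2150, 2276, 2402, 2528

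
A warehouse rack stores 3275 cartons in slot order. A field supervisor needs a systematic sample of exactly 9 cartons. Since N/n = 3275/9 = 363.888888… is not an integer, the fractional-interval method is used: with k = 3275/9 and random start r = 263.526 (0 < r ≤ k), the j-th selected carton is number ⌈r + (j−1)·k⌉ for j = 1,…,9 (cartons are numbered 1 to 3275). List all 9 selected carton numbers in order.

j=1: r + 0k = 263.526 → ⌈·⌉ = 264
j=2: r + 1k = 627.414888… → ⌈·⌉ = 628
j=3: r + 2k = 991.303777… → ⌈·⌉ = 992
j=4: r + 3k = 1355.192666… → ⌈·⌉ = 1356
j=5: r + 4k = 1719.081555… → ⌈·⌉ = 1720
j=6: r + 5k = 2082.970444… → ⌈·⌉ = 2083
j=7: r + 6k = 2446.859333… → ⌈·⌉ = 2447
j=8: r + 7k = 2810.748222… → ⌈·⌉ = 2811
j=9: r + 8k = 3174.637111… → ⌈·⌉ = 3175

264, 628, 992, 1356, 1720, 2083, 2447, 2811, 3175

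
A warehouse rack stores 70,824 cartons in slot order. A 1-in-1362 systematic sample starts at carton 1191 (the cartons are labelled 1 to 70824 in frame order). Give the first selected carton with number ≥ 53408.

54309

k = 1362
Steps past start: ⌈(53408 − 1191)/1362⌉ = ⌈52217/1362⌉ = 39
Selected carton: 1191 + 39×1362 = 54309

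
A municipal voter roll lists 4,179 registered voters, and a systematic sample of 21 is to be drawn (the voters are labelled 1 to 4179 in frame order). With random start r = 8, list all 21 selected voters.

8, 207, 406, 605, 804, 1003, 1202, 1401, 1600, 1799, 1998, 2197, 2396, 2595, 2794, 2993, 3192, 3391, 3590, 3789, 3988

k = N/n = 4179/21 = 199
voter 1: 8
voter 2: 8 + 199 = 207
voter 3: 207 + 199 = 406
voter 4: 406 + 199 = 605
voter 5: 605 + 199 = 804
voter 6: 804 + 199 = 1003
voter 7: 1003 + 199 = 1202
voter 8: 1202 + 199 = 1401
voter 9: 1401 + 199 = 1600
voter 10: 1600 + 199 = 1799
voter 11: 1799 + 199 = 1998
voter 12: 1998 + 199 = 2197
voter 13: 2197 + 199 = 2396
voter 14: 2396 + 199 = 2595
voter 15: 2595 + 199 = 2794
voter 16: 2794 + 199 = 2993
voter 17: 2993 + 199 = 3192
voter 18: 3192 + 199 = 3391
voter 19: 3391 + 199 = 3590
voter 20: 3590 + 199 = 3789
voter 21: 3789 + 199 = 3988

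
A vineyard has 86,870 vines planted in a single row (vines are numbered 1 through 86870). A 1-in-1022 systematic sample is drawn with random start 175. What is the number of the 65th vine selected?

k = 1022
65th selection = r + (65−1)·k = 175 + 64×1022 = 175 + 65408 = 65583

65583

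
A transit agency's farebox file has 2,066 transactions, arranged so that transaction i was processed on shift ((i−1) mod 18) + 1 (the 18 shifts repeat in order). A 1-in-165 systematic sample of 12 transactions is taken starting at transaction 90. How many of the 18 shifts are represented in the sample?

Consecutive selections differ by k = 165, so their shift numbers differ by 165 mod 18 = 3.
gcd(165, 18) = 3, so the sample visits 18/3 = 6 distinct residues mod 18.
Start 90 is shift 18; the shifts hit are 3, 6, 9, 12, 15, 18.

6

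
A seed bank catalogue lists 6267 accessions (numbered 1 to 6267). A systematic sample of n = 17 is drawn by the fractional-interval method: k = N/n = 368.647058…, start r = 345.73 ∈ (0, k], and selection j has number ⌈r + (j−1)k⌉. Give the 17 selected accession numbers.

346, 715, 1084, 1452, 1821, 2189, 2558, 2927, 3295, 3664, 4033, 4401, 4770, 5139, 5507, 5876, 6245

j=1: r + 0k = 345.73 → ⌈·⌉ = 346
j=2: r + 1k = 714.377058… → ⌈·⌉ = 715
j=3: r + 2k = 1083.024117… → ⌈·⌉ = 1084
j=4: r + 3k = 1451.671176… → ⌈·⌉ = 1452
j=5: r + 4k = 1820.318235… → ⌈·⌉ = 1821
j=6: r + 5k = 2188.965294… → ⌈·⌉ = 2189
j=7: r + 6k = 2557.612352… → ⌈·⌉ = 2558
j=8: r + 7k = 2926.259411… → ⌈·⌉ = 2927
j=9: r + 8k = 3294.906470… → ⌈·⌉ = 3295
j=10: r + 9k = 3663.553529… → ⌈·⌉ = 3664
j=11: r + 10k = 4032.200588… → ⌈·⌉ = 4033
j=12: r + 11k = 4400.847647… → ⌈·⌉ = 4401
j=13: r + 12k = 4769.494705… → ⌈·⌉ = 4770
j=14: r + 13k = 5138.141764… → ⌈·⌉ = 5139
j=15: r + 14k = 5506.788823… → ⌈·⌉ = 5507
j=16: r + 15k = 5875.435882… → ⌈·⌉ = 5876
j=17: r + 16k = 6244.082941… → ⌈·⌉ = 6245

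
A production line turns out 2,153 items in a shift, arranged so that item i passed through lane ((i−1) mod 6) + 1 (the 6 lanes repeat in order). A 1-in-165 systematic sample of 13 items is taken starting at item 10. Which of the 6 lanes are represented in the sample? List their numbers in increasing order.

Consecutive selections differ by k = 165, so their lane numbers differ by 165 mod 6 = 3.
gcd(165, 6) = 3, so the sample visits 6/3 = 2 distinct residues mod 6.
Start 10 is lane 4; the lanes hit are 1, 4.

1, 4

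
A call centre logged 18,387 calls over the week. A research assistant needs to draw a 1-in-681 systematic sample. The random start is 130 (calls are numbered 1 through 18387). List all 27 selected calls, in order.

call 1: 130
call 2: 130 + 681 = 811
call 3: 811 + 681 = 1492
call 4: 1492 + 681 = 2173
call 5: 2173 + 681 = 2854
call 6: 2854 + 681 = 3535
call 7: 3535 + 681 = 4216
call 8: 4216 + 681 = 4897
call 9: 4897 + 681 = 5578
call 10: 5578 + 681 = 6259
call 11: 6259 + 681 = 6940
call 12: 6940 + 681 = 7621
call 13: 7621 + 681 = 8302
call 14: 8302 + 681 = 8983
call 15: 8983 + 681 = 9664
call 16: 9664 + 681 = 10345
call 17: 10345 + 681 = 11026
call 18: 11026 + 681 = 11707
call 19: 11707 + 681 = 12388
call 20: 12388 + 681 = 13069
call 21: 13069 + 681 = 13750
call 22: 13750 + 681 = 14431
call 23: 14431 + 681 = 15112
call 24: 15112 + 681 = 15793
call 25: 15793 + 681 = 16474
call 26: 16474 + 681 = 17155
call 27: 17155 + 681 = 17836

130, 811, 1492, 2173, 2854, 3535, 4216, 4897, 5578, 6259, 6940, 7621, 8302, 8983, 9664, 10345, 11026, 11707, 12388, 13069, 13750, 14431, 15112, 15793, 16474, 17155, 17836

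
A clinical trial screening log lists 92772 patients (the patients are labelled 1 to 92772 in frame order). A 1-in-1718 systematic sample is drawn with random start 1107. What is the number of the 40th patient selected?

68109

k = 1718
40th selection = r + (40−1)·k = 1107 + 39×1718 = 1107 + 67002 = 68109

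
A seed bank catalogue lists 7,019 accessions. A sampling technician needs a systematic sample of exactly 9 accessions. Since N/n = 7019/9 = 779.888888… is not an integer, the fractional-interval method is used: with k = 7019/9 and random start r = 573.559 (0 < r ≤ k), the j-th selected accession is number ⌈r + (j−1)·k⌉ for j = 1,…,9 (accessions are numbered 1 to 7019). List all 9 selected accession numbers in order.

j=1: r + 0k = 573.559 → ⌈·⌉ = 574
j=2: r + 1k = 1353.447888… → ⌈·⌉ = 1354
j=3: r + 2k = 2133.336777… → ⌈·⌉ = 2134
j=4: r + 3k = 2913.225666… → ⌈·⌉ = 2914
j=5: r + 4k = 3693.114555… → ⌈·⌉ = 3694
j=6: r + 5k = 4473.003444… → ⌈·⌉ = 4474
j=7: r + 6k = 5252.892333… → ⌈·⌉ = 5253
j=8: r + 7k = 6032.781222… → ⌈·⌉ = 6033
j=9: r + 8k = 6812.670111… → ⌈·⌉ = 6813

574, 1354, 2134, 2914, 3694, 4474, 5253, 6033, 6813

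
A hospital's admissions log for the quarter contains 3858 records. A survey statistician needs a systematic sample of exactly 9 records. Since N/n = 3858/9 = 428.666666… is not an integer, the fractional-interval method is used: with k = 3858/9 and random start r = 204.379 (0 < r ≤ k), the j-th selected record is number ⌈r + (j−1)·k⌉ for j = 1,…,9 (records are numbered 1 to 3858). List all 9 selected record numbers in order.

j=1: r + 0k = 204.379 → ⌈·⌉ = 205
j=2: r + 1k = 633.045666… → ⌈·⌉ = 634
j=3: r + 2k = 1061.712333… → ⌈·⌉ = 1062
j=4: r + 3k = 1490.379 → ⌈·⌉ = 1491
j=5: r + 4k = 1919.045666… → ⌈·⌉ = 1920
j=6: r + 5k = 2347.712333… → ⌈·⌉ = 2348
j=7: r + 6k = 2776.379 → ⌈·⌉ = 2777
j=8: r + 7k = 3205.045666… → ⌈·⌉ = 3206
j=9: r + 8k = 3633.712333… → ⌈·⌉ = 3634

205, 634, 1062, 1491, 1920, 2348, 2777, 3206, 3634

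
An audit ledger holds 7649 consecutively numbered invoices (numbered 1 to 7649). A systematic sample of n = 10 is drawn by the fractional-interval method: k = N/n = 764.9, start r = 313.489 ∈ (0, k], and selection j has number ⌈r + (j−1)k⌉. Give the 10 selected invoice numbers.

j=1: r + 0k = 313.489 → ⌈·⌉ = 314
j=2: r + 1k = 1078.389 → ⌈·⌉ = 1079
j=3: r + 2k = 1843.289 → ⌈·⌉ = 1844
j=4: r + 3k = 2608.189 → ⌈·⌉ = 2609
j=5: r + 4k = 3373.089 → ⌈·⌉ = 3374
j=6: r + 5k = 4137.989 → ⌈·⌉ = 4138
j=7: r + 6k = 4902.889 → ⌈·⌉ = 4903
j=8: r + 7k = 5667.789 → ⌈·⌉ = 5668
j=9: r + 8k = 6432.689 → ⌈·⌉ = 6433
j=10: r + 9k = 7197.589 → ⌈·⌉ = 7198

314, 1079, 1844, 2609, 3374, 4138, 4903, 5668, 6433, 7198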